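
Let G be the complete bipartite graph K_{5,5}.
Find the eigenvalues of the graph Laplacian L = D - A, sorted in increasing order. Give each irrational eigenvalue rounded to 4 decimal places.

[0, 5, 5, 5, 5, 5, 5, 5, 5, 10]

The graph has 10 vertices and degree multiset [5, 5, 5, 5, 5, 5, 5, 5, 5, 5]; D is the diagonal matrix of degrees and L = D - A. Since every row of L sums to 0, the all-ones vector is in the kernel and 0 is an eigenvalue. The eigenvalues sum to 50, which equals trace(L) = 2|E|. The largest eigenvalue, 10, is at most the vertex count 10.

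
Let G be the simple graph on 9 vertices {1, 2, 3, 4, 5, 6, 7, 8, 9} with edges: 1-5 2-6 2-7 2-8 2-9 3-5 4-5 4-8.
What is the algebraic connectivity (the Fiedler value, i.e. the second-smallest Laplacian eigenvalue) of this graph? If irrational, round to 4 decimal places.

Reading degrees in the order [1, 2, 3, 4, 5, 6, 7, 8, 9] gives [1, 4, 1, 2, 3, 1, 1, 2, 1]; set D = diag(1, 4, 1, 2, 3, 1, 1, 2, 1) and form L = D - A. The smallest Laplacian eigenvalue is always 0. The next one, lambda_2 = 0.1649, measures how hard the graph is to disconnect: larger values mean better connectivity. The largest eigenvalue, 5.1019, is at most the vertex count 9. By the matrix-tree theorem the graph has (1/9) * product of the nonzero eigenvalues = 1 spanning tree.

0.1649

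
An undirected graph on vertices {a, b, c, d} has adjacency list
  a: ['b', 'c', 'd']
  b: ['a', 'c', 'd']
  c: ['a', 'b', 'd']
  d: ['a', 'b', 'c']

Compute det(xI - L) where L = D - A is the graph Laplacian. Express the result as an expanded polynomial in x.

Each diagonal entry of L is the vertex degree and each off-diagonal entry is -1 where an edge is present, 0 otherwise; in the order [a, b, c, d] the diagonal is [3, 3, 3, 3]. The eigenvalues of L are [0, 4, 4, 4]; the characteristic polynomial is the product of (x - lambda_i), which multiplies out to x^4 - 12x^3 + 48x^2 - 64x. The constant term is 0 because L is singular (the all-ones vector lies in its kernel). The eigenvalues sum to 12, which equals trace(L) = 2|E|.

x^4 - 12x^3 + 48x^2 - 64x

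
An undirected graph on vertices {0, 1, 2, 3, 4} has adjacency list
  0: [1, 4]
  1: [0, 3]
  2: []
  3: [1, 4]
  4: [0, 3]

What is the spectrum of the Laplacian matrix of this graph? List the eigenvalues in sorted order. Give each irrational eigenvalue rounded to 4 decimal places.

Reading degrees in the order [0, 1, 2, 3, 4] gives [2, 2, 0, 2, 2]; set D = diag(2, 2, 0, 2, 2) and form L = D - A. The multiplicity of 0 as a Laplacian eigenvalue equals the number of connected components. The 2 zero eigenvalues correspond to the 2 connected components. The eigenvalues sum to 8, which equals trace(L) = 2|E|.

[0, 0, 2, 2, 4]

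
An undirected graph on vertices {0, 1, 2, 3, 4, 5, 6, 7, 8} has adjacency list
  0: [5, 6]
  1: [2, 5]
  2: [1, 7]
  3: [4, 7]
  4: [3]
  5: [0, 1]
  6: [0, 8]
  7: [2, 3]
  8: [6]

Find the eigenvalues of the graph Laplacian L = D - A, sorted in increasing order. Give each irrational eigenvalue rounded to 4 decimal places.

Reading degrees in the order [0, 1, 2, 3, 4, 5, 6, 7, 8] gives [2, 2, 2, 2, 1, 2, 2, 2, 1]; set D = diag(2, 2, 2, 2, 1, 2, 2, 2, 1) and form L = D - A. The multiplicity of 0 as a Laplacian eigenvalue equals the number of connected components. The single zero eigenvalue shows the graph is connected. There is one zero in the spectrum, matching the 1 component. By the matrix-tree theorem the graph has (1/9) * product of the nonzero eigenvalues = 1 spanning tree.

[0, 0.1206, 0.4679, 1, 1.6527, 2.3473, 3, 3.5321, 3.8794]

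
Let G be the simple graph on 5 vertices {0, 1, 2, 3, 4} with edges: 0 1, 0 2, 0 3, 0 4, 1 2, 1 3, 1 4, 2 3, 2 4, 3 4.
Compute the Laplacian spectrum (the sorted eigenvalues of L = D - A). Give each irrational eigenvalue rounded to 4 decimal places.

Reading degrees in the order [0, 1, 2, 3, 4] gives [4, 4, 4, 4, 4]; set D = diag(4, 4, 4, 4, 4) and form L = D - A. Diagonalising L (or applying a numerical eigensolver to the 5x5 matrix) gives the spectrum above. The single zero eigenvalue shows the graph is connected. By the matrix-tree theorem the graph has (1/5) * product of the nonzero eigenvalues = 125 spanning trees.

[0, 5, 5, 5, 5]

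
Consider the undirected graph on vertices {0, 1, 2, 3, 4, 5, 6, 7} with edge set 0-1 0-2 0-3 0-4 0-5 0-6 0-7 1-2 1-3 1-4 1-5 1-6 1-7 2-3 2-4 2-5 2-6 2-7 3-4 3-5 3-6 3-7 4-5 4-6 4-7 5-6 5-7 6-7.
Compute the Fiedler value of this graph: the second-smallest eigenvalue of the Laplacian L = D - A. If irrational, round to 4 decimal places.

8

Each diagonal entry of L is the vertex degree and each off-diagonal entry is -1 where an edge is present, 0 otherwise; in the order [0, 1, 2, 3, 4, 5, 6, 7] the diagonal is [7, 7, 7, 7, 7, 7, 7, 7]. The smallest Laplacian eigenvalue is always 0. The next one, lambda_2 = 8, measures how hard the graph is to disconnect: larger values mean better connectivity. The largest eigenvalue, 8, is at most the vertex count 8.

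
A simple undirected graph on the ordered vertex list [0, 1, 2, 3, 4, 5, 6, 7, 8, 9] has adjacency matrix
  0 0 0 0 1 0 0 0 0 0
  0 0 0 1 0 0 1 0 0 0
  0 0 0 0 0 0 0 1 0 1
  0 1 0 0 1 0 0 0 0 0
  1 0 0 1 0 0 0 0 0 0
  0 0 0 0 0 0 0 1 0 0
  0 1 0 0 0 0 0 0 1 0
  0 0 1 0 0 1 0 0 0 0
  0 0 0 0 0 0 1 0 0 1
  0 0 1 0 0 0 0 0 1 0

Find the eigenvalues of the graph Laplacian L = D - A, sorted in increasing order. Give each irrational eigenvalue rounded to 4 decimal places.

[0, 0.0979, 0.3820, 0.8244, 1.3820, 2, 2.6180, 3.1756, 3.6180, 3.9021]

Reading degrees in the order [0, 1, 2, 3, 4, 5, 6, 7, 8, 9] gives [1, 2, 2, 2, 2, 1, 2, 2, 2, 2]; set D = diag(1, 2, 2, 2, 2, 1, 2, 2, 2, 2) and form L = D - A. Diagonalising L (or applying a numerical eigensolver to the 10x10 matrix) gives the spectrum above.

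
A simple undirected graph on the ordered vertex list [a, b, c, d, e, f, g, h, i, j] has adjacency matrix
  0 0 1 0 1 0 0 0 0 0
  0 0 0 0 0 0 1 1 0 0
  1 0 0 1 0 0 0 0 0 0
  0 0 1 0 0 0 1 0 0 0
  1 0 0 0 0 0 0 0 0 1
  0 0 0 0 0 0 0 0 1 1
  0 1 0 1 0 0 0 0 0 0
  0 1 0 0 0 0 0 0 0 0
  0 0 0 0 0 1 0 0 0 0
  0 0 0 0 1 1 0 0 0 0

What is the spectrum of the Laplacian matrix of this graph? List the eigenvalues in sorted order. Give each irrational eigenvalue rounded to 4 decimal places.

[0, 0.0979, 0.3820, 0.8244, 1.3820, 2, 2.6180, 3.1756, 3.6180, 3.9021]

Each diagonal entry of L is the vertex degree and each off-diagonal entry is -1 where an edge is present, 0 otherwise; in the order [a, b, c, d, e, f, g, h, i, j] the diagonal is [2, 2, 2, 2, 2, 2, 2, 1, 1, 2]. The multiplicity of 0 as a Laplacian eigenvalue equals the number of connected components. The single zero eigenvalue shows the graph is connected. There is one zero in the spectrum, matching the 1 component.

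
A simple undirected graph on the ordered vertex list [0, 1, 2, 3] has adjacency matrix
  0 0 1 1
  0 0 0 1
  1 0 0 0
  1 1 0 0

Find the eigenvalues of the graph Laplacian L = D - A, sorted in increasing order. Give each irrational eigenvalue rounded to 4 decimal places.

[0, 0.5858, 2, 3.4142]

Each diagonal entry of L is the vertex degree and each off-diagonal entry is -1 where an edge is present, 0 otherwise; in the order [0, 1, 2, 3] the diagonal is [2, 1, 1, 2]. L is symmetric positive semidefinite, so every eigenvalue is real and nonnegative. The single zero eigenvalue shows the graph is connected. By the matrix-tree theorem the graph has (1/4) * product of the nonzero eigenvalues = 1 spanning tree. The eigenvalues sum to 6, which equals trace(L) = 2|E|.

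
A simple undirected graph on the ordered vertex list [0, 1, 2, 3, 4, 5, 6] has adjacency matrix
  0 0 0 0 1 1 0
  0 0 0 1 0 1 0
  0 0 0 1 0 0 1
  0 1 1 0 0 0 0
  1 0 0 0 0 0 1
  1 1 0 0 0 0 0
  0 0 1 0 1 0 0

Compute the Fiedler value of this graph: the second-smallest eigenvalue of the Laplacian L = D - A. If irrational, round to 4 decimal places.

Reading degrees in the order [0, 1, 2, 3, 4, 5, 6] gives [2, 2, 2, 2, 2, 2, 2]; set D = diag(2, 2, 2, 2, 2, 2, 2) and form L = D - A. The sorted Laplacian eigenvalues are [0, 0.7530, 0.7530, 2.4450, 2.4450, 3.8019, 3.8019]; the algebraic connectivity is the second entry, 0.7530. The largest eigenvalue, 3.8019, is at most the vertex count 7. The eigenvalues sum to 14, which equals trace(L) = 2|E|.

0.7530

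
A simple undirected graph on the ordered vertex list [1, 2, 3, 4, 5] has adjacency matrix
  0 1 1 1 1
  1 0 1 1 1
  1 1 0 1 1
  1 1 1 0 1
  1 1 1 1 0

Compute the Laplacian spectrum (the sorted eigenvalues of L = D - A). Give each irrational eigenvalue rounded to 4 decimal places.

[0, 5, 5, 5, 5]

With the vertex order [1, 2, 3, 4, 5], the degrees are [4, 4, 4, 4, 4], giving D = diag(4, 4, 4, 4, 4) and L = D - A. Diagonalising L (or applying a numerical eigensolver to the 5x5 matrix) gives the spectrum above. The single zero eigenvalue shows the graph is connected. By the matrix-tree theorem the graph has (1/5) * product of the nonzero eigenvalues = 125 spanning trees.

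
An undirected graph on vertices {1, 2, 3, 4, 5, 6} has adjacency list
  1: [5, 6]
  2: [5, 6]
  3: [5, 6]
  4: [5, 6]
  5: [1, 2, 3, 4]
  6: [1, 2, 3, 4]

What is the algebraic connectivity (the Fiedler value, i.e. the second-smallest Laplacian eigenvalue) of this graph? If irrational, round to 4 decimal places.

2

Each diagonal entry of L is the vertex degree and each off-diagonal entry is -1 where an edge is present, 0 otherwise; in the order [1, 2, 3, 4, 5, 6] the diagonal is [2, 2, 2, 2, 4, 4]. The smallest Laplacian eigenvalue is always 0. The next one, lambda_2 = 2, measures how hard the graph is to disconnect: larger values mean better connectivity. The eigenvalues sum to 16, which equals trace(L) = 2|E|. The largest eigenvalue, 6, is at most the vertex count 6.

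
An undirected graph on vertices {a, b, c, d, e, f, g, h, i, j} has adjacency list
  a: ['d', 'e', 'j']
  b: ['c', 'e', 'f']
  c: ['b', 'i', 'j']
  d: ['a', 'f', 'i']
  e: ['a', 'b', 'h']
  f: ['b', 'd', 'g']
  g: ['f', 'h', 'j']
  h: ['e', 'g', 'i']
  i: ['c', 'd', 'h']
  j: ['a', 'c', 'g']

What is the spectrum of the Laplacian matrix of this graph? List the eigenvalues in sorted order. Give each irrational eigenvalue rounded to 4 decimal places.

[0, 2, 2, 2, 2, 2, 5, 5, 5, 5]

With the vertex order [a, b, c, d, e, f, g, h, i, j], the degrees are [3, 3, 3, 3, 3, 3, 3, 3, 3, 3], giving D = diag(3, 3, 3, 3, 3, 3, 3, 3, 3, 3) and L = D - A. Diagonalising L (or applying a numerical eigensolver to the 10x10 matrix) gives the spectrum above.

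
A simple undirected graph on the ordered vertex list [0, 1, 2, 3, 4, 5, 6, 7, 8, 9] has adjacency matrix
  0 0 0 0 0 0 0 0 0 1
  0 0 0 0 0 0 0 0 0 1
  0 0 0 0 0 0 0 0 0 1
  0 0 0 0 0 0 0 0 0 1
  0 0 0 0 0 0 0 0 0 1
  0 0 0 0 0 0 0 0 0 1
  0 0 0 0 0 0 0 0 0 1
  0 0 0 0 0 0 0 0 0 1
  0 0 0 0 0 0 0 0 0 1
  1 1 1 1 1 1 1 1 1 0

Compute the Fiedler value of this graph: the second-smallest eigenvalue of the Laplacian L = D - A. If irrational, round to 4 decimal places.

With the vertex order [0, 1, 2, 3, 4, 5, 6, 7, 8, 9], the degrees are [1, 1, 1, 1, 1, 1, 1, 1, 1, 9], giving D = diag(1, 1, 1, 1, 1, 1, 1, 1, 1, 9) and L = D - A. Computing the eigenvalues of L and sorting gives [0, 1, 1, 1, 1, 1, 1, 1, 1, 10]. The Fiedler value lambda_2 = 1 is strictly positive, so the graph is connected. The eigenvalues sum to 18, which equals trace(L) = 2|E|. By the matrix-tree theorem the graph has (1/10) * product of the nonzero eigenvalues = 1 spanning tree.

1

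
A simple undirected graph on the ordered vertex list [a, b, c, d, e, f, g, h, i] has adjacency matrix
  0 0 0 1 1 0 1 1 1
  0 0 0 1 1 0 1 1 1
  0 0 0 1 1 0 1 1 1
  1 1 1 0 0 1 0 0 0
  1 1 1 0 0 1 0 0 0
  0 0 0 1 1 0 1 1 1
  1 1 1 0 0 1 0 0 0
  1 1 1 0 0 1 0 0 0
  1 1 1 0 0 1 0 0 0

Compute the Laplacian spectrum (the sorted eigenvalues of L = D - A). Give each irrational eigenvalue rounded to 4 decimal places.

[0, 4, 4, 4, 4, 5, 5, 5, 9]

Reading degrees in the order [a, b, c, d, e, f, g, h, i] gives [5, 5, 5, 4, 4, 5, 4, 4, 4]; set D = diag(5, 5, 5, 4, 4, 5, 4, 4, 4) and form L = D - A. L is symmetric positive semidefinite, so every eigenvalue is real and nonnegative.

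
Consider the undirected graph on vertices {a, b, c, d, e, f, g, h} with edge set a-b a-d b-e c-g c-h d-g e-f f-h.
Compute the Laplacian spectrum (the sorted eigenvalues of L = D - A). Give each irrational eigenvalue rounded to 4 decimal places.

[0, 0.5858, 0.5858, 2, 2, 3.4142, 3.4142, 4]

Each diagonal entry of L is the vertex degree and each off-diagonal entry is -1 where an edge is present, 0 otherwise; in the order [a, b, c, d, e, f, g, h] the diagonal is [2, 2, 2, 2, 2, 2, 2, 2]. Diagonalising L (or applying a numerical eigensolver to the 8x8 matrix) gives the spectrum above.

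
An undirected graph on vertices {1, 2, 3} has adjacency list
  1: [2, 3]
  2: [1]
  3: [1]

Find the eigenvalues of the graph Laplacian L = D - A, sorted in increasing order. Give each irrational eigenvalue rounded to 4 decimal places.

[0, 1, 3]

Each diagonal entry of L is the vertex degree and each off-diagonal entry is -1 where an edge is present, 0 otherwise; in the order [1, 2, 3] the diagonal is [2, 1, 1]. The multiplicity of 0 as a Laplacian eigenvalue equals the number of connected components. By the matrix-tree theorem the graph has (1/3) * product of the nonzero eigenvalues = 1 spanning tree.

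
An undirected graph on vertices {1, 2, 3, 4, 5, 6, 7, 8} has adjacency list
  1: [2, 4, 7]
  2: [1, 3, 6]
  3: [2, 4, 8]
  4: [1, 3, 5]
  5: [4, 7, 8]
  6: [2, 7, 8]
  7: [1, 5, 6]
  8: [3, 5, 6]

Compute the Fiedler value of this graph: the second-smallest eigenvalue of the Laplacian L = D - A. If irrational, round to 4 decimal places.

With the vertex order [1, 2, 3, 4, 5, 6, 7, 8], the degrees are [3, 3, 3, 3, 3, 3, 3, 3], giving D = diag(3, 3, 3, 3, 3, 3, 3, 3) and L = D - A. The sorted Laplacian eigenvalues are [0, 2, 2, 2, 4, 4, 4, 6]; the algebraic connectivity is the second entry, 2. There is one zero in the spectrum, matching the 1 component.

2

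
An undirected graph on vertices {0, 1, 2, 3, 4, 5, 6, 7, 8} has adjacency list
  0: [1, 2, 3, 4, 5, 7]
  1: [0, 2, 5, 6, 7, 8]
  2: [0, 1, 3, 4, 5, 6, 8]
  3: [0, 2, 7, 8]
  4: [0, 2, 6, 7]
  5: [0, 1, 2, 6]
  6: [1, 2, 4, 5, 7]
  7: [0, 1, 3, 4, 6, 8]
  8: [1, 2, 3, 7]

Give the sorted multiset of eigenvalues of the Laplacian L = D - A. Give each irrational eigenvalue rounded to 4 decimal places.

[0, 2.9354, 3.6824, 4.5239, 5.5739, 6, 6.8431, 7.8310, 8.6103]

With the vertex order [0, 1, 2, 3, 4, 5, 6, 7, 8], the degrees are [6, 6, 7, 4, 4, 4, 5, 6, 4], giving D = diag(6, 6, 7, 4, 4, 4, 5, 6, 4) and L = D - A. Since every row of L sums to 0, the all-ones vector is in the kernel and 0 is an eigenvalue. The single zero eigenvalue shows the graph is connected. By the matrix-tree theorem the graph has (1/9) * product of the nonzero eigenvalues = 83844 spanning trees. The largest eigenvalue, 8.6103, is at most the vertex count 9.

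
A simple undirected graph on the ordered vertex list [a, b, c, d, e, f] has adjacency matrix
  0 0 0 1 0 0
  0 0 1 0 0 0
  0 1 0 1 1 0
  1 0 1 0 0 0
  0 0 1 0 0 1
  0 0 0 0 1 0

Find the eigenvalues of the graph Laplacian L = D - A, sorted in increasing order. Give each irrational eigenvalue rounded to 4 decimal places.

[0, 0.3820, 0.6972, 2, 2.6180, 4.3028]

With the vertex order [a, b, c, d, e, f], the degrees are [1, 1, 3, 2, 2, 1], giving D = diag(1, 1, 3, 2, 2, 1) and L = D - A. The multiplicity of 0 as a Laplacian eigenvalue equals the number of connected components. The single zero eigenvalue shows the graph is connected.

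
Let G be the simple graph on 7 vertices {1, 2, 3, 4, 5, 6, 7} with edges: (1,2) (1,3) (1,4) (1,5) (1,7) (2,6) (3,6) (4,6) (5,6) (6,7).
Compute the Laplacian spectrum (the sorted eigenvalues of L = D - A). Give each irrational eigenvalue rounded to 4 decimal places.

Each diagonal entry of L is the vertex degree and each off-diagonal entry is -1 where an edge is present, 0 otherwise; in the order [1, 2, 3, 4, 5, 6, 7] the diagonal is [5, 2, 2, 2, 2, 5, 2]. The multiplicity of 0 as a Laplacian eigenvalue equals the number of connected components. The eigenvalues sum to 20, which equals trace(L) = 2|E|.

[0, 2, 2, 2, 2, 5, 7]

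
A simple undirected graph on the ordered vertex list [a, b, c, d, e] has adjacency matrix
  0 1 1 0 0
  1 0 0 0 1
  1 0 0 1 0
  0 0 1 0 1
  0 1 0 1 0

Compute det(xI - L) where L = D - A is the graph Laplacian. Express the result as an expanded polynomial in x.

x^5 - 10x^4 + 35x^3 - 50x^2 + 25x

Reading degrees in the order [a, b, c, d, e] gives [2, 2, 2, 2, 2]; set D = diag(2, 2, 2, 2, 2) and form L = D - A. L has integer entries, so p(x) = det(xI - L) has integer coefficients. Expanding the determinant yields x^5 - 10x^4 + 35x^3 - 50x^2 + 25x. The constant term is 0 because L is singular (the all-ones vector lies in its kernel). By the matrix-tree theorem the graph has (1/5) * product of the nonzero eigenvalues = 5 spanning trees. The eigenvalues sum to 10, which equals trace(L) = 2|E|.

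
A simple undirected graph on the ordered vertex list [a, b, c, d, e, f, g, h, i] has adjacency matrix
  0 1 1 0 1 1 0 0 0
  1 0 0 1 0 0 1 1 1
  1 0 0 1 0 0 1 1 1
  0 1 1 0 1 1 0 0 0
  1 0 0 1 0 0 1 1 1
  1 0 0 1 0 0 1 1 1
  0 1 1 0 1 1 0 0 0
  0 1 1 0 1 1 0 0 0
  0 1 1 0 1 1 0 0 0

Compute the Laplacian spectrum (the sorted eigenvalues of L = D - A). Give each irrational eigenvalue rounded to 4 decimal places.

With the vertex order [a, b, c, d, e, f, g, h, i], the degrees are [4, 5, 5, 4, 5, 5, 4, 4, 4], giving D = diag(4, 5, 5, 4, 5, 5, 4, 4, 4) and L = D - A. L is symmetric positive semidefinite, so every eigenvalue is real and nonnegative. The single zero eigenvalue shows the graph is connected. By the matrix-tree theorem the graph has (1/9) * product of the nonzero eigenvalues = 32000 spanning trees. There is one zero in the spectrum, matching the 1 component.

[0, 4, 4, 4, 4, 5, 5, 5, 9]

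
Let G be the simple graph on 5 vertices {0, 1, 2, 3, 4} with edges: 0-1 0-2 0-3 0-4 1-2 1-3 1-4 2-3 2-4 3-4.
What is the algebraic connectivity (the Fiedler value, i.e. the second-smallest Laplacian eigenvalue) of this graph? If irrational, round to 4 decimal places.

Each diagonal entry of L is the vertex degree and each off-diagonal entry is -1 where an edge is present, 0 otherwise; in the order [0, 1, 2, 3, 4] the diagonal is [4, 4, 4, 4, 4]. The sorted Laplacian eigenvalues are [0, 5, 5, 5, 5]; the algebraic connectivity is the second entry, 5. There is one zero in the spectrum, matching the 1 component. The eigenvalues sum to 20, which equals trace(L) = 2|E|.

5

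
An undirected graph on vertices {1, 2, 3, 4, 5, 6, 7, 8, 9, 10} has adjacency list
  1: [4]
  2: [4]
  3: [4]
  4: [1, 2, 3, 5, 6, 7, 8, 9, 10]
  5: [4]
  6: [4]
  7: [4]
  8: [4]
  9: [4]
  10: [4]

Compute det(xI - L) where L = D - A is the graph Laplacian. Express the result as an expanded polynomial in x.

With the vertex order [1, 2, 3, 4, 5, 6, 7, 8, 9, 10], the degrees are [1, 1, 1, 9, 1, 1, 1, 1, 1, 1], giving D = diag(1, 1, 1, 9, 1, 1, 1, 1, 1, 1) and L = D - A. L has integer entries, so p(x) = det(xI - L) has integer coefficients. Expanding the determinant yields x^10 - 18x^9 + 108x^8 - 336x^7 + 630x^6 - 756x^5 + 588x^4 - 288x^3 + 81x^2 - 10x. The coefficient of x^9 equals -trace(L) = -18, matching the sum of degrees. The largest eigenvalue, 10, is at most the vertex count 10.

x^10 - 18x^9 + 108x^8 - 336x^7 + 630x^6 - 756x^5 + 588x^4 - 288x^3 + 81x^2 - 10x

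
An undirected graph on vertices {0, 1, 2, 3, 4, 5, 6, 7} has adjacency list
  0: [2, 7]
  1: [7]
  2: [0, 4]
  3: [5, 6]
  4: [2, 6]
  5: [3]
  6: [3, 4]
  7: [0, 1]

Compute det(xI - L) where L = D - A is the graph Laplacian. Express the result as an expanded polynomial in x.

x^8 - 14x^7 + 78x^6 - 220x^5 + 330x^4 - 252x^3 + 84x^2 - 8x

Reading degrees in the order [0, 1, 2, 3, 4, 5, 6, 7] gives [2, 1, 2, 2, 2, 1, 2, 2]; set D = diag(2, 1, 2, 2, 2, 1, 2, 2) and form L = D - A. L has integer entries, so p(x) = det(xI - L) has integer coefficients. Expanding the determinant yields x^8 - 14x^7 + 78x^6 - 220x^5 + 330x^4 - 252x^3 + 84x^2 - 8x. The constant term is 0 because L is singular (the all-ones vector lies in its kernel). There is one zero in the spectrum, matching the 1 component.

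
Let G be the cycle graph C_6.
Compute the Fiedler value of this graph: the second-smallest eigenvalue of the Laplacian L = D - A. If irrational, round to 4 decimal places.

1

The graph has 6 vertices and degree multiset [2, 2, 2, 2, 2, 2]; D is the diagonal matrix of degrees and L = D - A. The sorted Laplacian eigenvalues are [0, 1, 1, 3, 3, 4]; the algebraic connectivity is the second entry, 1. By the matrix-tree theorem the graph has (1/6) * product of the nonzero eigenvalues = 6 spanning trees. The eigenvalues sum to 12, which equals trace(L) = 2|E|.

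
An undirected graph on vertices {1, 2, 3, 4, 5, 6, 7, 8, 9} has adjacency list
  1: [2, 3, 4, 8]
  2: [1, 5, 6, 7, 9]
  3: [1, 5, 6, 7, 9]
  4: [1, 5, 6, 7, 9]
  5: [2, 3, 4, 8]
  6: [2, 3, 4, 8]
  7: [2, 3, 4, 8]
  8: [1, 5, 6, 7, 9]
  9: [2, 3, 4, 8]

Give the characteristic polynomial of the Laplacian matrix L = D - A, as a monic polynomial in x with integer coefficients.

With the vertex order [1, 2, 3, 4, 5, 6, 7, 8, 9], the degrees are [4, 5, 5, 5, 4, 4, 4, 5, 4], giving D = diag(4, 5, 5, 5, 4, 4, 4, 5, 4) and L = D - A. L has integer entries, so p(x) = det(xI - L) has integer coefficients. Expanding the determinant yields x^9 - 40x^8 + 690x^7 - 6720x^6 + 40485x^5 - 154704x^4 + 366560x^3 - 492800x^2 + 288000x. The coefficient of x^8 equals -trace(L) = -40, matching the sum of degrees. By the matrix-tree theorem the graph has (1/9) * product of the nonzero eigenvalues = 32000 spanning trees.

x^9 - 40x^8 + 690x^7 - 6720x^6 + 40485x^5 - 154704x^4 + 366560x^3 - 492800x^2 + 288000x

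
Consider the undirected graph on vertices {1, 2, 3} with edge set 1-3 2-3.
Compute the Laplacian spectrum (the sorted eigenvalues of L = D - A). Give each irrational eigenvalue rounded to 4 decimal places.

Each diagonal entry of L is the vertex degree and each off-diagonal entry is -1 where an edge is present, 0 otherwise; in the order [1, 2, 3] the diagonal is [1, 1, 2]. The multiplicity of 0 as a Laplacian eigenvalue equals the number of connected components. The single zero eigenvalue shows the graph is connected. There is one zero in the spectrum, matching the 1 component. By the matrix-tree theorem the graph has (1/3) * product of the nonzero eigenvalues = 1 spanning tree.

[0, 1, 3]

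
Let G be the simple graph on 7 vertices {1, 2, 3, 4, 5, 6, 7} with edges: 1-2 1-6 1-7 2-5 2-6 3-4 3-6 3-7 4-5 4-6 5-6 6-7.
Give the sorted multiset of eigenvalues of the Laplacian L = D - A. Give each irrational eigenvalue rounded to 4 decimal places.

Reading degrees in the order [1, 2, 3, 4, 5, 6, 7] gives [3, 3, 3, 3, 3, 6, 3]; set D = diag(3, 3, 3, 3, 3, 6, 3) and form L = D - A. The multiplicity of 0 as a Laplacian eigenvalue equals the number of connected components. The single zero eigenvalue shows the graph is connected. The largest eigenvalue, 7, is at most the vertex count 7.

[0, 2, 2, 4, 4, 5, 7]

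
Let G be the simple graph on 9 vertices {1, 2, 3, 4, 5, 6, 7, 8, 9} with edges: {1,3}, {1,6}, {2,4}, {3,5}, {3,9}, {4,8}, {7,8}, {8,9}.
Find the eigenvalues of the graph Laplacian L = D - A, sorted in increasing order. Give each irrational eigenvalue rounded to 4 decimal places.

[0, 0.1729, 0.5587, 0.6617, 1.4331, 2.2091, 2.4851, 3.9563, 4.5231]

With the vertex order [1, 2, 3, 4, 5, 6, 7, 8, 9], the degrees are [2, 1, 3, 2, 1, 1, 1, 3, 2], giving D = diag(2, 1, 3, 2, 1, 1, 1, 3, 2) and L = D - A. The multiplicity of 0 as a Laplacian eigenvalue equals the number of connected components. The single zero eigenvalue shows the graph is connected. The eigenvalues sum to 16, which equals trace(L) = 2|E|.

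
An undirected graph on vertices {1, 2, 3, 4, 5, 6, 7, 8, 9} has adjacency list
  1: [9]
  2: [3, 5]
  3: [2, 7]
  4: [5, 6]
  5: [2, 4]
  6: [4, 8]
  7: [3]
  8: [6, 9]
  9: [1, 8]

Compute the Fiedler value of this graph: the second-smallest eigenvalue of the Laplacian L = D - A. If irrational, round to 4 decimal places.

0.1206

Reading degrees in the order [1, 2, 3, 4, 5, 6, 7, 8, 9] gives [1, 2, 2, 2, 2, 2, 1, 2, 2]; set D = diag(1, 2, 2, 2, 2, 2, 1, 2, 2) and form L = D - A. The sorted Laplacian eigenvalues are [0, 0.1206, 0.4679, 1, 1.6527, 2.3473, 3, 3.5321, 3.8794]; the algebraic connectivity is the second entry, 0.1206.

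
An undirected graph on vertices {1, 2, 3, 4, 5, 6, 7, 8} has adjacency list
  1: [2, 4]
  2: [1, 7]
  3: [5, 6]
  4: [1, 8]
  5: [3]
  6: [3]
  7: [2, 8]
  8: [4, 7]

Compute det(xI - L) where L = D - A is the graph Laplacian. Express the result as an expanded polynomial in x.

x^8 - 14x^7 + 78x^6 - 220x^5 + 330x^4 - 250x^3 + 75x^2

With the vertex order [1, 2, 3, 4, 5, 6, 7, 8], the degrees are [2, 2, 2, 2, 1, 1, 2, 2], giving D = diag(2, 2, 2, 2, 1, 1, 2, 2) and L = D - A. L has integer entries, so p(x) = det(xI - L) has integer coefficients. Expanding the determinant yields x^8 - 14x^7 + 78x^6 - 220x^5 + 330x^4 - 250x^3 + 75x^2. Since p(0) = det(-L) = 0, x divides p(x). The largest eigenvalue, 3.6180, is at most the vertex count 8. The eigenvalues sum to 14, which equals trace(L) = 2|E|.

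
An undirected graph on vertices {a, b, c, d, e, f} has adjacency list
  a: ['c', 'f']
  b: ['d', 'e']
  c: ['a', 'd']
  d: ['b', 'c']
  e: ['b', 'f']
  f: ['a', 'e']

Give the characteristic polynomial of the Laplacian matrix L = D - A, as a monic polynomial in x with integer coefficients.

With the vertex order [a, b, c, d, e, f], the degrees are [2, 2, 2, 2, 2, 2], giving D = diag(2, 2, 2, 2, 2, 2) and L = D - A. L has integer entries, so p(x) = det(xI - L) has integer coefficients. Expanding the determinant yields x^6 - 12x^5 + 54x^4 - 112x^3 + 105x^2 - 36x. Since p(0) = det(-L) = 0, x divides p(x). The eigenvalues sum to 12, which equals trace(L) = 2|E|.

x^6 - 12x^5 + 54x^4 - 112x^3 + 105x^2 - 36x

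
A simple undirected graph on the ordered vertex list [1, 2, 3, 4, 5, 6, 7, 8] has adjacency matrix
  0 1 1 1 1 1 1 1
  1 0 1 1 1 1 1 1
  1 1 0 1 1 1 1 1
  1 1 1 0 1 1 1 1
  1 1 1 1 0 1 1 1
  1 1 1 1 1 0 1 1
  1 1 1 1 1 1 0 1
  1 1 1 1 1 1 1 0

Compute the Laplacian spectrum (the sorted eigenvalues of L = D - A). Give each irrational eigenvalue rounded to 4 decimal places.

[0, 8, 8, 8, 8, 8, 8, 8]

Each diagonal entry of L is the vertex degree and each off-diagonal entry is -1 where an edge is present, 0 otherwise; in the order [1, 2, 3, 4, 5, 6, 7, 8] the diagonal is [7, 7, 7, 7, 7, 7, 7, 7]. Diagonalising L (or applying a numerical eigensolver to the 8x8 matrix) gives the spectrum above. The largest eigenvalue, 8, is at most the vertex count 8. There is one zero in the spectrum, matching the 1 component.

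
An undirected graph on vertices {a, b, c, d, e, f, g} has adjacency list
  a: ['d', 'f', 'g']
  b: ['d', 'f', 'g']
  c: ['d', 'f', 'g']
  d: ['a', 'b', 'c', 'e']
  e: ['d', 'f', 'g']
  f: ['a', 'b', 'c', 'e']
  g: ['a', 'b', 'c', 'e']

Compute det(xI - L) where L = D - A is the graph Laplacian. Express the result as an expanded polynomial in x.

x^7 - 24x^6 + 234x^5 - 1192x^4 + 3357x^3 - 4968x^2 + 3024x

Reading degrees in the order [a, b, c, d, e, f, g] gives [3, 3, 3, 4, 3, 4, 4]; set D = diag(3, 3, 3, 4, 3, 4, 4) and form L = D - A. Computing det(xI - L) by cofactor expansion (or equivalently via sum-over-permutations) gives x^7 - 24x^6 + 234x^5 - 1192x^4 + 3357x^3 - 4968x^2 + 3024x. The coefficient of x^6 equals -trace(L) = -24, matching the sum of degrees. There is one zero in the spectrum, matching the 1 component.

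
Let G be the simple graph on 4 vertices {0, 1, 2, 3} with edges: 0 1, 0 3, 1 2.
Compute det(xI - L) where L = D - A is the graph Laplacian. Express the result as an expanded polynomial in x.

x^4 - 6x^3 + 10x^2 - 4x

Reading degrees in the order [0, 1, 2, 3] gives [2, 2, 1, 1]; set D = diag(2, 2, 1, 1) and form L = D - A. L has integer entries, so p(x) = det(xI - L) has integer coefficients. Expanding the determinant yields x^4 - 6x^3 + 10x^2 - 4x. The coefficient of x^3 equals -trace(L) = -6, matching the sum of degrees. By the matrix-tree theorem the graph has (1/4) * product of the nonzero eigenvalues = 1 spanning tree. The largest eigenvalue, 3.4142, is at most the vertex count 4.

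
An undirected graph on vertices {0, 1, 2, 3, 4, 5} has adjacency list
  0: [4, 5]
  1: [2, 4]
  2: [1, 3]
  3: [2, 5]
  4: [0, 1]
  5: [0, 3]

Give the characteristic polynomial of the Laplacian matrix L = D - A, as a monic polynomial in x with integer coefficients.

Each diagonal entry of L is the vertex degree and each off-diagonal entry is -1 where an edge is present, 0 otherwise; in the order [0, 1, 2, 3, 4, 5] the diagonal is [2, 2, 2, 2, 2, 2]. L has integer entries, so p(x) = det(xI - L) has integer coefficients. Expanding the determinant yields x^6 - 12x^5 + 54x^4 - 112x^3 + 105x^2 - 36x. Since p(0) = det(-L) = 0, x divides p(x). By the matrix-tree theorem the graph has (1/6) * product of the nonzero eigenvalues = 6 spanning trees.

x^6 - 12x^5 + 54x^4 - 112x^3 + 105x^2 - 36x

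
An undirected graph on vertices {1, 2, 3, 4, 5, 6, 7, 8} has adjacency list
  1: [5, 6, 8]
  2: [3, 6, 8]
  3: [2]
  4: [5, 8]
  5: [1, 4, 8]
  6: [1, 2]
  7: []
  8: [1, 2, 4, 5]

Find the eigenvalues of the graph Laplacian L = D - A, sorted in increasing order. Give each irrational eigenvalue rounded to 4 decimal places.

Reading degrees in the order [1, 2, 3, 4, 5, 6, 7, 8] gives [3, 3, 1, 2, 3, 2, 0, 4]; set D = diag(3, 3, 1, 2, 3, 2, 0, 4) and form L = D - A. The multiplicity of 0 as a Laplacian eigenvalue equals the number of connected components. The 2 zero eigenvalues correspond to the 2 connected components. The eigenvalues sum to 18, which equals trace(L) = 2|E|. The largest eigenvalue, 5.4486, is at most the vertex count 8.

[0, 0, 0.6491, 1.4070, 2.7869, 3.3875, 4.3208, 5.4486]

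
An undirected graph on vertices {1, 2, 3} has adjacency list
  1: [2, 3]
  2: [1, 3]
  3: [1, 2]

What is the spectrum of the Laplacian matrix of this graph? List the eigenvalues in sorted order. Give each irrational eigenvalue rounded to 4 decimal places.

Each diagonal entry of L is the vertex degree and each off-diagonal entry is -1 where an edge is present, 0 otherwise; in the order [1, 2, 3] the diagonal is [2, 2, 2]. Since every row of L sums to 0, the all-ones vector is in the kernel and 0 is an eigenvalue. The single zero eigenvalue shows the graph is connected. By the matrix-tree theorem the graph has (1/3) * product of the nonzero eigenvalues = 3 spanning trees.

[0, 3, 3]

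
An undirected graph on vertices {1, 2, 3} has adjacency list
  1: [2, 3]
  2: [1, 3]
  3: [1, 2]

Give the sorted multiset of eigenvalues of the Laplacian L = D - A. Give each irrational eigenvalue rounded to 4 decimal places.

With the vertex order [1, 2, 3], the degrees are [2, 2, 2], giving D = diag(2, 2, 2) and L = D - A. Since every row of L sums to 0, the all-ones vector is in the kernel and 0 is an eigenvalue. The largest eigenvalue, 3, is at most the vertex count 3. There is one zero in the spectrum, matching the 1 component.

[0, 3, 3]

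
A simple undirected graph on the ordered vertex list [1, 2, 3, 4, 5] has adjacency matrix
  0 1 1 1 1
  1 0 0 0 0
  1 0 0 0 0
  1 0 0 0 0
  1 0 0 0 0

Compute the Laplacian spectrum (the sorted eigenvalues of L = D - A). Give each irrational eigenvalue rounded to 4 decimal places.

[0, 1, 1, 1, 5]

With the vertex order [1, 2, 3, 4, 5], the degrees are [4, 1, 1, 1, 1], giving D = diag(4, 1, 1, 1, 1) and L = D - A. Diagonalising L (or applying a numerical eigensolver to the 5x5 matrix) gives the spectrum above. By the matrix-tree theorem the graph has (1/5) * product of the nonzero eigenvalues = 1 spanning tree.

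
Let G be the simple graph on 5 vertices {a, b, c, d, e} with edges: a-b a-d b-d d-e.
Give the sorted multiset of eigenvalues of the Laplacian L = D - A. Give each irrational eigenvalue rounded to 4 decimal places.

Each diagonal entry of L is the vertex degree and each off-diagonal entry is -1 where an edge is present, 0 otherwise; in the order [a, b, c, d, e] the diagonal is [2, 2, 0, 3, 1]. L is symmetric positive semidefinite, so every eigenvalue is real and nonnegative. The 2 zero eigenvalues correspond to the 2 connected components. The eigenvalues sum to 8, which equals trace(L) = 2|E|.

[0, 0, 1, 3, 4]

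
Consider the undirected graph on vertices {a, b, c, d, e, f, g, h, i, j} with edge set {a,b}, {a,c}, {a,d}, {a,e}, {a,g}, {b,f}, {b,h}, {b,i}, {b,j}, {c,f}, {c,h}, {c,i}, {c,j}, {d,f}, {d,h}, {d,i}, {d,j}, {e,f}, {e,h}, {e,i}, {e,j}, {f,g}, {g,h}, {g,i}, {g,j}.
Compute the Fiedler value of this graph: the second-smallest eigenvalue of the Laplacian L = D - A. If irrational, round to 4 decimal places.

5

Reading degrees in the order [a, b, c, d, e, f, g, h, i, j] gives [5, 5, 5, 5, 5, 5, 5, 5, 5, 5]; set D = diag(5, 5, 5, 5, 5, 5, 5, 5, 5, 5) and form L = D - A. The smallest Laplacian eigenvalue is always 0. The next one, lambda_2 = 5, measures how hard the graph is to disconnect: larger values mean better connectivity. There is one zero in the spectrum, matching the 1 component.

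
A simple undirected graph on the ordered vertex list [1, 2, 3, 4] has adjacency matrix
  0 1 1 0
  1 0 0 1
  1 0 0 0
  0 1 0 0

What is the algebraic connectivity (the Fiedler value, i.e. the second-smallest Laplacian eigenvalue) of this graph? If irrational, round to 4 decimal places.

With the vertex order [1, 2, 3, 4], the degrees are [2, 2, 1, 1], giving D = diag(2, 2, 1, 1) and L = D - A. Computing the eigenvalues of L and sorting gives [0, 0.5858, 2, 3.4142]. The Fiedler value lambda_2 = 0.5858 is strictly positive, so the graph is connected. By the matrix-tree theorem the graph has (1/4) * product of the nonzero eigenvalues = 1 spanning tree.

0.5858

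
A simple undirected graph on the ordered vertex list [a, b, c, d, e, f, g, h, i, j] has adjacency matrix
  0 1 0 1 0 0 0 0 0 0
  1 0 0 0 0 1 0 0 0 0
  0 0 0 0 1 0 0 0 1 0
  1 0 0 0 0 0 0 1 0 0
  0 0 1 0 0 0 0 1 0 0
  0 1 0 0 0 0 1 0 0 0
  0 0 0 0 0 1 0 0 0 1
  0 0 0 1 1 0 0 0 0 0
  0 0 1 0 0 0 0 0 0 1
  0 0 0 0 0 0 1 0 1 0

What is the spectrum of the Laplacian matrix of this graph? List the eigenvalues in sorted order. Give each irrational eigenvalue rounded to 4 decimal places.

Each diagonal entry of L is the vertex degree and each off-diagonal entry is -1 where an edge is present, 0 otherwise; in the order [a, b, c, d, e, f, g, h, i, j] the diagonal is [2, 2, 2, 2, 2, 2, 2, 2, 2, 2]. L is symmetric positive semidefinite, so every eigenvalue is real and nonnegative. The single zero eigenvalue shows the graph is connected. The eigenvalues sum to 20, which equals trace(L) = 2|E|.

[0, 0.3820, 0.3820, 1.3820, 1.3820, 2.6180, 2.6180, 3.6180, 3.6180, 4]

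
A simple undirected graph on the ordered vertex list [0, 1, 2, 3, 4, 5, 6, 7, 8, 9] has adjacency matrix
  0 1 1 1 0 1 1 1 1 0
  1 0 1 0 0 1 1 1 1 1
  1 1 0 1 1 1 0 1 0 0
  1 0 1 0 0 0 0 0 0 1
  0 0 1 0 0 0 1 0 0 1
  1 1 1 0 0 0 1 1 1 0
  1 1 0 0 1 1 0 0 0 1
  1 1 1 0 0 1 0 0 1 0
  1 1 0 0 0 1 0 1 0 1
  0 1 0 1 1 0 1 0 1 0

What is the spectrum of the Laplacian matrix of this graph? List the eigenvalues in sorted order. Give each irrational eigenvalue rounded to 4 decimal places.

[0, 2.5158, 2.8034, 4.3703, 5.0222, 6.3522, 6.7509, 7.4356, 8.3470, 8.4027]

With the vertex order [0, 1, 2, 3, 4, 5, 6, 7, 8, 9], the degrees are [7, 7, 6, 3, 3, 6, 5, 5, 5, 5], giving D = diag(7, 7, 6, 3, 3, 6, 5, 5, 5, 5) and L = D - A. L is symmetric positive semidefinite, so every eigenvalue is real and nonnegative. By the matrix-tree theorem the graph has (1/10) * product of the nonzero eigenvalues = 346187 spanning trees. The eigenvalues sum to 52, which equals trace(L) = 2|E|.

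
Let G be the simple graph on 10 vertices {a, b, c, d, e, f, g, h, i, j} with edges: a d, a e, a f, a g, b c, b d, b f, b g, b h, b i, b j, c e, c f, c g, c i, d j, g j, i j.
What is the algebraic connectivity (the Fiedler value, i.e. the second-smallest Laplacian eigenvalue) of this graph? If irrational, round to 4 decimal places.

0.9272

With the vertex order [a, b, c, d, e, f, g, h, i, j], the degrees are [4, 7, 5, 3, 2, 3, 4, 1, 3, 4], giving D = diag(4, 7, 5, 3, 2, 3, 4, 1, 3, 4) and L = D - A. Computing the eigenvalues of L and sorting gives [0, 0.9272, 1.6763, 2.4755, 2.6258, 3.6136, 4.6468, 5.0434, 6.8437, 8.1477]. The Fiedler value lambda_2 = 0.9272 is strictly positive, so the graph is connected.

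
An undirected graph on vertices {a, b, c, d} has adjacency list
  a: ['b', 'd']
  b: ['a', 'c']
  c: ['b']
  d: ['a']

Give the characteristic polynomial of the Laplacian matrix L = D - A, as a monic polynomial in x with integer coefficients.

x^4 - 6x^3 + 10x^2 - 4x

Reading degrees in the order [a, b, c, d] gives [2, 2, 1, 1]; set D = diag(2, 2, 1, 1) and form L = D - A. L has integer entries, so p(x) = det(xI - L) has integer coefficients. Expanding the determinant yields x^4 - 6x^3 + 10x^2 - 4x. Since p(0) = det(-L) = 0, x divides p(x). The eigenvalues sum to 6, which equals trace(L) = 2|E|. By the matrix-tree theorem the graph has (1/4) * product of the nonzero eigenvalues = 1 spanning tree.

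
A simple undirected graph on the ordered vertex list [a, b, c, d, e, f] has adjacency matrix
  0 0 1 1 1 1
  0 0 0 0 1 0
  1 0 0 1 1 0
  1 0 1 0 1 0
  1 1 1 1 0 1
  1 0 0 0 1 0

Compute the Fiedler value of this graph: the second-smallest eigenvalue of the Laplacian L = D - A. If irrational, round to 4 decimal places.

1

Each diagonal entry of L is the vertex degree and each off-diagonal entry is -1 where an edge is present, 0 otherwise; in the order [a, b, c, d, e, f] the diagonal is [4, 1, 3, 3, 5, 2]. The smallest Laplacian eigenvalue is always 0. The next one, lambda_2 = 1, measures how hard the graph is to disconnect: larger values mean better connectivity.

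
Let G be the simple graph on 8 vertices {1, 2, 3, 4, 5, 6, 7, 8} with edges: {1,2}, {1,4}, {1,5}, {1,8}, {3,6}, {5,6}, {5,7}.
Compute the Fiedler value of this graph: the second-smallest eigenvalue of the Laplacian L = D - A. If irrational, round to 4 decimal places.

Each diagonal entry of L is the vertex degree and each off-diagonal entry is -1 where an edge is present, 0 otherwise; in the order [1, 2, 3, 4, 5, 6, 7, 8] the diagonal is [4, 1, 1, 1, 3, 2, 1, 1]. The sorted Laplacian eigenvalues are [0, 0.2888, 0.6742, 1, 1, 2.1694, 3.5857, 5.2819]; the algebraic connectivity is the second entry, 0.2888. By the matrix-tree theorem the graph has (1/8) * product of the nonzero eigenvalues = 1 spanning tree.

0.2888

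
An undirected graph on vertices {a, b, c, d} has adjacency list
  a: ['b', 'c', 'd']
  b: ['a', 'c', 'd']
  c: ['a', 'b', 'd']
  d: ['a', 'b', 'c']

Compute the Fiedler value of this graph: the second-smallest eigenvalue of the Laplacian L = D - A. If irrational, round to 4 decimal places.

With the vertex order [a, b, c, d], the degrees are [3, 3, 3, 3], giving D = diag(3, 3, 3, 3) and L = D - A. The smallest Laplacian eigenvalue is always 0. The next one, lambda_2 = 4, measures how hard the graph is to disconnect: larger values mean better connectivity.

4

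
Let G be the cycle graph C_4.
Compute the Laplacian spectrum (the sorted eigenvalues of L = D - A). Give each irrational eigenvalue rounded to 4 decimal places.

[0, 2, 2, 4]

The graph has 4 vertices and degree multiset [2, 2, 2, 2]; D is the diagonal matrix of degrees and L = D - A. L is symmetric positive semidefinite, so every eigenvalue is real and nonnegative. The largest eigenvalue, 4, is at most the vertex count 4.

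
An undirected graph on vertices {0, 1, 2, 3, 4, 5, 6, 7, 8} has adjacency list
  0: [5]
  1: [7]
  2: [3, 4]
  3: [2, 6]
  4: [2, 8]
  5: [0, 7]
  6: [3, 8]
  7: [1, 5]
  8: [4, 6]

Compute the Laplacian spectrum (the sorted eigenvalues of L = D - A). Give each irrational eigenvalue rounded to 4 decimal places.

With the vertex order [0, 1, 2, 3, 4, 5, 6, 7, 8], the degrees are [1, 1, 2, 2, 2, 2, 2, 2, 2], giving D = diag(1, 1, 2, 2, 2, 2, 2, 2, 2) and L = D - A. L is symmetric positive semidefinite, so every eigenvalue is real and nonnegative. The 2 zero eigenvalues correspond to the 2 connected components. The eigenvalues sum to 16, which equals trace(L) = 2|E|. There are 2 zeros in the spectrum, matching the 2 components.

[0, 0, 0.5858, 1.3820, 1.3820, 2, 3.4142, 3.6180, 3.6180]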